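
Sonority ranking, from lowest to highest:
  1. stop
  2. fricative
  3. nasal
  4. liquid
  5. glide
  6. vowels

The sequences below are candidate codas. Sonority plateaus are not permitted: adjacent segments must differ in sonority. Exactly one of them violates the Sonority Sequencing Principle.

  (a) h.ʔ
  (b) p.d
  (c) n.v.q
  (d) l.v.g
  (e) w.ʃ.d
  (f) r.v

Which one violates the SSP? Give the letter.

b

(a) sonority 2-1: well-formed.
(b) sonority 1-1: ill-formed.
(c) sonority 3-2-1: well-formed.
(d) sonority 4-2-1: well-formed.
(e) sonority 5-2-1: well-formed.
(f) sonority 4-2: well-formed.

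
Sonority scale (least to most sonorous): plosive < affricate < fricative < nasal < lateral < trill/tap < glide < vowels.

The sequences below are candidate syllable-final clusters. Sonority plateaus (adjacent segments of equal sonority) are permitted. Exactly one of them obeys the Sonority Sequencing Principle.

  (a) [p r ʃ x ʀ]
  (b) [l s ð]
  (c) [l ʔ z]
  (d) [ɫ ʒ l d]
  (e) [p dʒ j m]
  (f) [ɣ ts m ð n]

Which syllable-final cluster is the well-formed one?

(a) [p r ʃ x ʀ]: profile 1-6-3-3-6 — violates.
(b) [l s ð]: profile 5-3-3 — obeys.
(c) [l ʔ z]: profile 5-1-3 — violates.
(d) [ɫ ʒ l d]: profile 5-3-5-1 — violates.
(e) [p dʒ j m]: profile 1-2-7-4 — violates.
(f) [ɣ ts m ð n]: profile 3-2-4-3-4 — violates.

b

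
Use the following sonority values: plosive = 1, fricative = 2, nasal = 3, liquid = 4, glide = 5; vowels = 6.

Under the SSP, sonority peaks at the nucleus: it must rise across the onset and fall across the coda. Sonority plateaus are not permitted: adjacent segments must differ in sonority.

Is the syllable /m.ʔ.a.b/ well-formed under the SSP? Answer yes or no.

Onset: /m/ is a nasal (sonority 3), /ʔ/ is a plosive (sonority 1); then the nucleus /a/ (sonority 6).
Onset profile 3-1-6 — does not strictly rise throughout.
Coda: /b/ is a plosive (sonority 1).
Coda profile 6-1 — falls from the nucleus.

no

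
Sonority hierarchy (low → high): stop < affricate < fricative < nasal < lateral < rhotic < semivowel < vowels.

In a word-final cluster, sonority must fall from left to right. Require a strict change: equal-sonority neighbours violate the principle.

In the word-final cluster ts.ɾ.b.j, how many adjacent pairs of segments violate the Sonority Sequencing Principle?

/ts/: affricate = 2.
/ɾ/: rhotic = 6.
/b/: stop = 1.
/j/: semivowel = 7.
/ts/→/ɾ/: 2→6 (does not fall) — violation.
/ɾ/→/b/: 6→1 (falls) — ok.
/b/→/j/: 1→7 (does not fall) — violation.

2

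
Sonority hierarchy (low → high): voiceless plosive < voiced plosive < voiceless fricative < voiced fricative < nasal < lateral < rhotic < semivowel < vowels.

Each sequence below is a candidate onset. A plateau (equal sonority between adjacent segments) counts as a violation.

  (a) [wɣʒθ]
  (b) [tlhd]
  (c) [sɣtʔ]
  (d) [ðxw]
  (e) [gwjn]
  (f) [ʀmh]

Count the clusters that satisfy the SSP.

0

(a) [wɣʒθ]: profile 8-4-4-3 — violates.
(b) [tlhd]: profile 1-6-3-2 — violates.
(c) [sɣtʔ]: profile 3-4-1-1 — violates.
(d) [ðxw]: profile 4-3-8 — violates.
(e) [gwjn]: profile 2-8-8-5 — violates.
(f) [ʀmh]: profile 7-5-3 — violates.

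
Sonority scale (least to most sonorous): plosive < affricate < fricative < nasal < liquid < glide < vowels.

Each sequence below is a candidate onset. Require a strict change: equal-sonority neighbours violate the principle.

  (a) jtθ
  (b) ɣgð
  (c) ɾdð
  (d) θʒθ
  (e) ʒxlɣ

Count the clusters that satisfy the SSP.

0

(a) sonority 6-1-3: ill-formed.
(b) sonority 3-1-3: ill-formed.
(c) sonority 5-1-3: ill-formed.
(d) sonority 3-3-3: ill-formed.
(e) sonority 3-3-5-3: ill-formed.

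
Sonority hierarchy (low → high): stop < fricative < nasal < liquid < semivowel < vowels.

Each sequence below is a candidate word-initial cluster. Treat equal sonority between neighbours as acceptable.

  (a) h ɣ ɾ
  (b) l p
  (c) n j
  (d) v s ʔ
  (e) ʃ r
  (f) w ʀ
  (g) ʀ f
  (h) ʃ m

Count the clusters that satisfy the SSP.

4

(a) 2-2-4 → obeys
(b) 4-1 → violates
(c) 3-5 → obeys
(d) 2-2-1 → violates
(e) 2-4 → obeys
(f) 5-4 → violates
(g) 4-2 → violates
(h) 2-3 → obeys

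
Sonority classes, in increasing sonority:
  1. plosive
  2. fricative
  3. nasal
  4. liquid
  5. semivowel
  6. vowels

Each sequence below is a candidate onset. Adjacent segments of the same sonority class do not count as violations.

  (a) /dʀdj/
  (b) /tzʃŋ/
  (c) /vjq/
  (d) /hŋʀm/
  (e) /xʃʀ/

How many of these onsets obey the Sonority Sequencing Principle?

(a) 1-4-1-5 → violates
(b) 1-2-2-3 → obeys
(c) 2-5-1 → violates
(d) 2-3-4-3 → violates
(e) 2-2-4 → obeys

2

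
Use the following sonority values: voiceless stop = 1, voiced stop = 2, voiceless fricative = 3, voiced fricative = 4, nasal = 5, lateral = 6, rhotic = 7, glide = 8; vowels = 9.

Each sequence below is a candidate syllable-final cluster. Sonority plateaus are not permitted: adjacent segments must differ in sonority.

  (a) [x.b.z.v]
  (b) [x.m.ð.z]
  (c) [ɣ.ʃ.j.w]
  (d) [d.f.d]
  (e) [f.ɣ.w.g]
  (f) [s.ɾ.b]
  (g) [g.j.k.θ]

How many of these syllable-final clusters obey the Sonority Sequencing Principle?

0

(a) sonority 3-2-4-4: ill-formed.
(b) sonority 3-5-4-4: ill-formed.
(c) sonority 4-3-8-8: ill-formed.
(d) sonority 2-3-2: ill-formed.
(e) sonority 3-4-8-2: ill-formed.
(f) sonority 3-7-2: ill-formed.
(g) sonority 2-8-1-3: ill-formed.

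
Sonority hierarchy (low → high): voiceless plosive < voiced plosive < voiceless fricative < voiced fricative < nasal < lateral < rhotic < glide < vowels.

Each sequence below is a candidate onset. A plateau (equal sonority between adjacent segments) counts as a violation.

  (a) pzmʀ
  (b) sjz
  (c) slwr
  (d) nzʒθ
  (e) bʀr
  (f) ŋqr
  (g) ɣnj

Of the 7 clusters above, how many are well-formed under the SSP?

(a) pzmʀ: profile 1-4-5-7 — obeys.
(b) sjz: profile 3-8-4 — violates.
(c) slwr: profile 3-6-8-7 — violates.
(d) nzʒθ: profile 5-4-4-3 — violates.
(e) bʀr: profile 2-7-7 — violates.
(f) ŋqr: profile 5-1-7 — violates.
(g) ɣnj: profile 4-5-8 — obeys.

2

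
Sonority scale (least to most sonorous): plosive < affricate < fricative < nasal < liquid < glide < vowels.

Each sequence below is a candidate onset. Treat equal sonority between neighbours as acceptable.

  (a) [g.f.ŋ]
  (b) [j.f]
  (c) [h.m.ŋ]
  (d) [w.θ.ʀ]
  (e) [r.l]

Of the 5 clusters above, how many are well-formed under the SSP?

3

(a) 1-3-4 → obeys
(b) 6-3 → violates
(c) 3-4-4 → obeys
(d) 6-3-5 → violates
(e) 5-5 → obeys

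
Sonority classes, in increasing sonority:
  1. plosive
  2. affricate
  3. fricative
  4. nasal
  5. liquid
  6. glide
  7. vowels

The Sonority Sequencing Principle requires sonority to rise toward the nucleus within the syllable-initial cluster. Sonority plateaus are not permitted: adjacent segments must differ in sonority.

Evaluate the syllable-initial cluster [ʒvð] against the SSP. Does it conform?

/ʒ/ is a fricative (sonority 3).
/v/ is a fricative (sonority 3).
/ð/ is a fricative (sonority 3).
The profile is 3-3-3. Between /ʒ/ (3) and /v/ (3) sonority does not rise, so the cluster violates the SSP.

no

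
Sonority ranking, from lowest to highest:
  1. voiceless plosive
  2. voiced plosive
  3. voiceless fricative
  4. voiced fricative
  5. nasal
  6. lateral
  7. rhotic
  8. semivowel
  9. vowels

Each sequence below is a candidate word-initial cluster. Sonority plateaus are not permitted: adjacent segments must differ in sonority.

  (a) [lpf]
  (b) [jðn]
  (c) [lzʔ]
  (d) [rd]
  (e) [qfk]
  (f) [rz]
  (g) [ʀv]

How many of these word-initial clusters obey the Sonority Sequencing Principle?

0

(a) [lpf]: profile 6-1-3 — violates.
(b) [jðn]: profile 8-4-5 — violates.
(c) [lzʔ]: profile 6-4-1 — violates.
(d) [rd]: profile 7-2 — violates.
(e) [qfk]: profile 1-3-1 — violates.
(f) [rz]: profile 7-4 — violates.
(g) [ʀv]: profile 7-4 — violates.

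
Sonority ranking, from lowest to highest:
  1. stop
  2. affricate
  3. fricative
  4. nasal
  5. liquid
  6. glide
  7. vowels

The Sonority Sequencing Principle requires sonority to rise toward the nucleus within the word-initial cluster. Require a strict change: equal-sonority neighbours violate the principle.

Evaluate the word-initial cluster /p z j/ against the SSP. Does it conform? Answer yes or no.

/p/: stop = 1.
/z/: fricative = 3.
/j/: glide = 6.
The profile 1-3-6 strictly rises, so the word-initial cluster satisfies the SSP.

yes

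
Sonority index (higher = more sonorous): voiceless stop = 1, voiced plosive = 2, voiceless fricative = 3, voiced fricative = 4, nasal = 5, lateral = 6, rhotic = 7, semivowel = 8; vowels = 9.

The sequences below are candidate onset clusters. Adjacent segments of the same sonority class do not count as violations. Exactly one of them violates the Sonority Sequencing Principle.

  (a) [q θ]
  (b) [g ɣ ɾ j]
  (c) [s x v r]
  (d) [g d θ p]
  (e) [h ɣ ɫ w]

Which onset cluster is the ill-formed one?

d

(a) sonority 1-3: well-formed.
(b) sonority 2-4-7-8: well-formed.
(c) sonority 3-3-4-7: well-formed.
(d) sonority 2-2-3-1: ill-formed.
(e) sonority 3-4-6-8: well-formed.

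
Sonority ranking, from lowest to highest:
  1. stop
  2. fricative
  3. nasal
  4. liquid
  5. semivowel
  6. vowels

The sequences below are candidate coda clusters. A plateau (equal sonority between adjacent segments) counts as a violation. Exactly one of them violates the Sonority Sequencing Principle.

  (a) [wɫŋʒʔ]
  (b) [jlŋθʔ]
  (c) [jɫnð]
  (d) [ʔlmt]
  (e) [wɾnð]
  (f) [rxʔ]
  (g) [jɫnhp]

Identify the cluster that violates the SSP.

(a) [wɫŋʒʔ]: profile 5-4-3-2-1 — obeys.
(b) [jlŋθʔ]: profile 5-4-3-2-1 — obeys.
(c) [jɫnð]: profile 5-4-3-2 — obeys.
(d) [ʔlmt]: profile 1-4-3-1 — violates.
(e) [wɾnð]: profile 5-4-3-2 — obeys.
(f) [rxʔ]: profile 4-2-1 — obeys.
(g) [jɫnhp]: profile 5-4-3-2-1 — obeys.

d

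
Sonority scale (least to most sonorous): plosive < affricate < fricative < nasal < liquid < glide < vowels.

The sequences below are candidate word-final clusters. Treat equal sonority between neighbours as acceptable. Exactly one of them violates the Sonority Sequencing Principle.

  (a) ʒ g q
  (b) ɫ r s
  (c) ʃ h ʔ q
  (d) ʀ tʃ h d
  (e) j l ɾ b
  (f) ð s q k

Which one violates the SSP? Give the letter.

(a) 3-1-1 → obeys
(b) 5-5-3 → obeys
(c) 3-3-1-1 → obeys
(d) 5-2-3-1 → violates
(e) 6-5-5-1 → obeys
(f) 3-3-1-1 → obeys

d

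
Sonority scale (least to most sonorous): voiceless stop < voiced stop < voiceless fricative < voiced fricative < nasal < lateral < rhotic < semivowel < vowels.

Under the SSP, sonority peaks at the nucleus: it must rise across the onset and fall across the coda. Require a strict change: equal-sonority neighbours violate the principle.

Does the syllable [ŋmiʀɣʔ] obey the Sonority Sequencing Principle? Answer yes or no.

Onset: /ŋ/ is a nasal (sonority 5), /m/ is a nasal (sonority 5); then the nucleus /i/ (sonority 9).
Onset profile 5-5-9 — does not strictly rise throughout.
Coda: /ʀ/ is a rhotic (sonority 7), /ɣ/ is a voiced fricative (sonority 4), /ʔ/ is a voiceless stop (sonority 1).
Coda profile 9-7-4-1 — falls from the nucleus.

no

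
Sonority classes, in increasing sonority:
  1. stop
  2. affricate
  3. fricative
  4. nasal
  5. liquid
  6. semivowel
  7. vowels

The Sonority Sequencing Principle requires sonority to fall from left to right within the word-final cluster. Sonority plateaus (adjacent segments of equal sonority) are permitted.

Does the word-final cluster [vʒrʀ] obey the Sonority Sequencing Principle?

/v/ is a fricative (sonority 3).
/ʒ/ is a fricative (sonority 3).
/r/ is a liquid (sonority 5).
/ʀ/ is a liquid (sonority 5).
The profile is 3-3-5-5. Between /ʒ/ (3) and /r/ (5) sonority does not fall, so the cluster violates the SSP.

no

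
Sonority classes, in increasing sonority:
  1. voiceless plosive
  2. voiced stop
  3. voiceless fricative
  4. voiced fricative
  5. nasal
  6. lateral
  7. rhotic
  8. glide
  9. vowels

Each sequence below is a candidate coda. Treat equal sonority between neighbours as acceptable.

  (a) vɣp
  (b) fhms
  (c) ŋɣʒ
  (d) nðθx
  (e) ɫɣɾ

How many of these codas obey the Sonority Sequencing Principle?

(a) vɣp: profile 4-4-1 — obeys.
(b) fhms: profile 3-3-5-3 — violates.
(c) ŋɣʒ: profile 5-4-4 — obeys.
(d) nðθx: profile 5-4-3-3 — obeys.
(e) ɫɣɾ: profile 6-4-7 — violates.

3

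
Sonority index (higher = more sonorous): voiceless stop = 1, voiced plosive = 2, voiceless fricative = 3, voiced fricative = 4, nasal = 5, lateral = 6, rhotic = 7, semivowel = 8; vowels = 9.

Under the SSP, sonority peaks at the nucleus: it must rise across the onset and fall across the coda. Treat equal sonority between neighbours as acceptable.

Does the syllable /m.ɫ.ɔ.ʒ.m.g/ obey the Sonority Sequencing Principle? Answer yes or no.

no

Onset: /m/ is a nasal (sonority 5), /ɫ/ is a lateral (sonority 6); then the nucleus /ɔ/ (sonority 9).
Onset profile 5-6-9 — rises to the nucleus.
Coda: /ʒ/ is a voiced fricative (sonority 4), /m/ is a nasal (sonority 5), /g/ is a voiced plosive (sonority 2).
Coda profile 9-4-5-2 — does not fall throughout.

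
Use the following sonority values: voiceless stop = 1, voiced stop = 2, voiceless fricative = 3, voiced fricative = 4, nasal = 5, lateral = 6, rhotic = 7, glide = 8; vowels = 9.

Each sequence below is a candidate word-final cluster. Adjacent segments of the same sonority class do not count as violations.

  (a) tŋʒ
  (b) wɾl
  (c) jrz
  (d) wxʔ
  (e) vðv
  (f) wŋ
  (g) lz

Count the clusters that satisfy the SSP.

6

(a) 1-5-4 → violates
(b) 8-7-6 → obeys
(c) 8-7-4 → obeys
(d) 8-3-1 → obeys
(e) 4-4-4 → obeys
(f) 8-5 → obeys
(g) 6-4 → obeys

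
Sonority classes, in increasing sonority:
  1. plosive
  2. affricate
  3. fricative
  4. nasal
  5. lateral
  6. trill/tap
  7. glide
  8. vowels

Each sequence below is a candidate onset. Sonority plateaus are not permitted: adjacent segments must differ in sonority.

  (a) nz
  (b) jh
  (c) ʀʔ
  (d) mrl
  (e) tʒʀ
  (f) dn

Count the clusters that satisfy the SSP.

(a) sonority 4-3: ill-formed.
(b) sonority 7-3: ill-formed.
(c) sonority 6-1: ill-formed.
(d) sonority 4-6-5: ill-formed.
(e) sonority 1-3-6: well-formed.
(f) sonority 1-4: well-formed.

2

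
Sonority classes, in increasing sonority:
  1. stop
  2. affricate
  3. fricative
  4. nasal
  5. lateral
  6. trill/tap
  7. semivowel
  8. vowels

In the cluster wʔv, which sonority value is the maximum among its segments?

7

/w/: semivowel = 7.
/ʔ/: stop = 1.
/v/: fricative = 3.
The maximum is 7.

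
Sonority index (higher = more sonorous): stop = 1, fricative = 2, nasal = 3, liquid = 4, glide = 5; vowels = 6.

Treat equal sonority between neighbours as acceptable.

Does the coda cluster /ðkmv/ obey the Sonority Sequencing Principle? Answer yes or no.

no

/ð/ — fricative, sonority 2.
/k/ — stop, sonority 1.
/m/ — nasal, sonority 3.
/v/ — fricative, sonority 2.
The profile is 2-1-3-2. Between /k/ (1) and /m/ (3) sonority does not fall, so the cluster violates the SSP.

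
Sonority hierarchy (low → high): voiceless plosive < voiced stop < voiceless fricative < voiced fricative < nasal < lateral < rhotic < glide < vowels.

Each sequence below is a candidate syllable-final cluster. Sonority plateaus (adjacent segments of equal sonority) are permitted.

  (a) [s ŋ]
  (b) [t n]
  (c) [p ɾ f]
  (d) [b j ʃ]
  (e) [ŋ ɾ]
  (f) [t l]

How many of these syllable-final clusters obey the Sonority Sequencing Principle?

0

(a) [s ŋ]: profile 3-5 — violates.
(b) [t n]: profile 1-5 — violates.
(c) [p ɾ f]: profile 1-7-3 — violates.
(d) [b j ʃ]: profile 2-8-3 — violates.
(e) [ŋ ɾ]: profile 5-7 — violates.
(f) [t l]: profile 1-6 — violates.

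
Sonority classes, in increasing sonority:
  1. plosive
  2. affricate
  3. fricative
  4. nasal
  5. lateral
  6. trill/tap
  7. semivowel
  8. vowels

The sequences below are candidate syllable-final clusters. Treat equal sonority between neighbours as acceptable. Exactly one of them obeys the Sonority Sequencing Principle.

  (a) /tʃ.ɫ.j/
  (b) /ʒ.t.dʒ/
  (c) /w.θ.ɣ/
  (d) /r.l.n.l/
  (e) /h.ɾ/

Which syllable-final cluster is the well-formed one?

(a) sonority 2-5-7: ill-formed.
(b) sonority 3-1-2: ill-formed.
(c) sonority 7-3-3: well-formed.
(d) sonority 6-5-4-5: ill-formed.
(e) sonority 3-6: ill-formed.

c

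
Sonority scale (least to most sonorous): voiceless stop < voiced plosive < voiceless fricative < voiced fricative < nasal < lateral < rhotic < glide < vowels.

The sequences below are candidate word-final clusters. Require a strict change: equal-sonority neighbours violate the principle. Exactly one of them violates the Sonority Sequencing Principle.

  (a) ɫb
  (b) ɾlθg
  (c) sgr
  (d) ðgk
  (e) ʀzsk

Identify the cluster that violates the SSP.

c

(a) ɫb: profile 6-2 — obeys.
(b) ɾlθg: profile 7-6-3-2 — obeys.
(c) sgr: profile 3-2-7 — violates.
(d) ðgk: profile 4-2-1 — obeys.
(e) ʀzsk: profile 7-4-3-1 — obeys.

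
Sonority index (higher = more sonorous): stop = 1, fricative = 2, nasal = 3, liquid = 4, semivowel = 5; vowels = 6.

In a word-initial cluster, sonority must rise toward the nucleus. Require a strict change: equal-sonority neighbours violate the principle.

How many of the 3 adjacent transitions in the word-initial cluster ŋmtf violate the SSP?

/ŋ/ is a nasal (sonority 3).
/m/ is a nasal (sonority 3).
/t/ is a stop (sonority 1).
/f/ is a fricative (sonority 2).
/ŋ/→/m/: 3→3 (plateau) — violation.
/m/→/t/: 3→1 (does not rise) — violation.
/t/→/f/: 1→2 (rises) — ok.

2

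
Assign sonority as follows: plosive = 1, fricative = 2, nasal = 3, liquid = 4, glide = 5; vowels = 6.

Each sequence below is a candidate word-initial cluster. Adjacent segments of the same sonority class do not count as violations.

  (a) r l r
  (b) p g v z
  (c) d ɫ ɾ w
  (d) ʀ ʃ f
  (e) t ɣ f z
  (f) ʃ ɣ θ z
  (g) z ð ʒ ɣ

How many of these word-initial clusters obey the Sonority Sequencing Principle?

(a) 4-4-4 → obeys
(b) 1-1-2-2 → obeys
(c) 1-4-4-5 → obeys
(d) 4-2-2 → violates
(e) 1-2-2-2 → obeys
(f) 2-2-2-2 → obeys
(g) 2-2-2-2 → obeys

6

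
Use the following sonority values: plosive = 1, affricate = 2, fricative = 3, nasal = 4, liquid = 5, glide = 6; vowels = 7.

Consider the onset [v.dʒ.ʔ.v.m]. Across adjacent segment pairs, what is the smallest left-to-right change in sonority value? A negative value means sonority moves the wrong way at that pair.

/v/: fricative = 3.
/dʒ/: affricate = 2.
/ʔ/: plosive = 1.
/v/: fricative = 3.
/m/: nasal = 4.
/v/→/dʒ/: change -1.
/dʒ/→/ʔ/: change -1.
/ʔ/→/v/: change +2.
/v/→/m/: change +1.
Minimum = -1.

-1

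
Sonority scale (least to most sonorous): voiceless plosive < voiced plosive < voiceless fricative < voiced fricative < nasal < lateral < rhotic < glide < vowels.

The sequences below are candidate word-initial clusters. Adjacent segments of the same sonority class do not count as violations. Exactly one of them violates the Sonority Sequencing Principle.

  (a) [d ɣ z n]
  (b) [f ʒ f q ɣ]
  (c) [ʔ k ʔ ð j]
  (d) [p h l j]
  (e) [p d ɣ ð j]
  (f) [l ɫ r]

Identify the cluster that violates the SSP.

(a) sonority 2-4-4-5: well-formed.
(b) sonority 3-4-3-1-4: ill-formed.
(c) sonority 1-1-1-4-8: well-formed.
(d) sonority 1-3-6-8: well-formed.
(e) sonority 1-2-4-4-8: well-formed.
(f) sonority 6-6-7: well-formed.

b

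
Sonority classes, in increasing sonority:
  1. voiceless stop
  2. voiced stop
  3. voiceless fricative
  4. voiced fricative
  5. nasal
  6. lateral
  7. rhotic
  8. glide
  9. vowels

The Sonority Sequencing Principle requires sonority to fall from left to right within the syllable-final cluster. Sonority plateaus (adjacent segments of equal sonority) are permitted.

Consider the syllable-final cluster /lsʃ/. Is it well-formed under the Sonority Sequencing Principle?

/l/ is a lateral (sonority 6).
/s/ is a voiceless fricative (sonority 3).
/ʃ/ is a voiceless fricative (sonority 3).
The profile 6-3-3 is non-increasing (plateaus allowed), so the syllable-final cluster satisfies the SSP.

yes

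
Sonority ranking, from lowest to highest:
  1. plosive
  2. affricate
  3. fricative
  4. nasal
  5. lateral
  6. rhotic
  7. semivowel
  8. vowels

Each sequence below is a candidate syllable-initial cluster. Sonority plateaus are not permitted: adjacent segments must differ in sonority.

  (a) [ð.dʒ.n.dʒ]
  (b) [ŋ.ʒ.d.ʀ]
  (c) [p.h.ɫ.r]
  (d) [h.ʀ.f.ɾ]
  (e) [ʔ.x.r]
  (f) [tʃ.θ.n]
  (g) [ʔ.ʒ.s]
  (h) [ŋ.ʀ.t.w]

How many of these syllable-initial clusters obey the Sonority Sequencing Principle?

3

(a) 3-2-4-2 → violates
(b) 4-3-1-6 → violates
(c) 1-3-5-6 → obeys
(d) 3-6-3-6 → violates
(e) 1-3-6 → obeys
(f) 2-3-4 → obeys
(g) 1-3-3 → violates
(h) 4-6-1-7 → violates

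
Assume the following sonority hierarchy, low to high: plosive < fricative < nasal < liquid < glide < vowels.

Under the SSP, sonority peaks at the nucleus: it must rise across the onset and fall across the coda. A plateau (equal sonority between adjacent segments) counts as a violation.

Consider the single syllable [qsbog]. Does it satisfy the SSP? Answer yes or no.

no

Onset: /q/ is a plosive (sonority 1), /s/ is a fricative (sonority 2), /b/ is a plosive (sonority 1); then the nucleus /o/ (sonority 6).
Onset profile 1-2-1-6 — does not strictly rise throughout.
Coda: /g/ is a plosive (sonority 1).
Coda profile 6-1 — falls from the nucleus.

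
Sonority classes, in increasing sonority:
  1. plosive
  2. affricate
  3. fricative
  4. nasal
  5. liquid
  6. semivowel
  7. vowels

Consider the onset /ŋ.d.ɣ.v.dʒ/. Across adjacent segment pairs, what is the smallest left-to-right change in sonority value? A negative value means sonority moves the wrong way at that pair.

-3

/ŋ/ is a nasal (sonority 4).
/d/ is a plosive (sonority 1).
/ɣ/ is a fricative (sonority 3).
/v/ is a fricative (sonority 3).
/dʒ/ is an affricate (sonority 2).
/ŋ/→/d/: change -3.
/d/→/ɣ/: change +2.
/ɣ/→/v/: change +0.
/v/→/dʒ/: change -1.
Minimum = -3.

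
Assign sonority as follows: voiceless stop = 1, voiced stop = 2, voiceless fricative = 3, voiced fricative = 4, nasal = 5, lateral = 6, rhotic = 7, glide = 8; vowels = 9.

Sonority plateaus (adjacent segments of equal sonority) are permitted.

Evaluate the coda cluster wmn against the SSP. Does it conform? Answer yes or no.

/w/ is a glide (sonority 8).
/m/ is a nasal (sonority 5).
/n/ is a nasal (sonority 5).
The profile 8-5-5 is non-increasing (plateaus allowed), so the coda cluster satisfies the SSP.

yes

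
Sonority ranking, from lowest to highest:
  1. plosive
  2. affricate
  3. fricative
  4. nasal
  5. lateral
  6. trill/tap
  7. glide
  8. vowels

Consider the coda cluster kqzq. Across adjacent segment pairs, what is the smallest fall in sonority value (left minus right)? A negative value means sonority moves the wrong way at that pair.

-2

/k/ — plosive, sonority 1.
/q/ — plosive, sonority 1.
/z/ — fricative, sonority 3.
/q/ — plosive, sonority 1.
/k/→/q/: change +0.
/q/→/z/: change -2.
/z/→/q/: change +2.
Minimum = -2.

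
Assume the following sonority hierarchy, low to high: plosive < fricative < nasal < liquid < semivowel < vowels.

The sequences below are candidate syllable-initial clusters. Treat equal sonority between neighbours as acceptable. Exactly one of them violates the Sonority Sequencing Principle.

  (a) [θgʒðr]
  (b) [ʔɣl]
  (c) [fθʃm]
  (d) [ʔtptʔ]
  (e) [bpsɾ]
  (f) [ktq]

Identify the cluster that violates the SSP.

(a) [θgʒðr]: profile 2-1-2-2-4 — violates.
(b) [ʔɣl]: profile 1-2-4 — obeys.
(c) [fθʃm]: profile 2-2-2-3 — obeys.
(d) [ʔtptʔ]: profile 1-1-1-1-1 — obeys.
(e) [bpsɾ]: profile 1-1-2-4 — obeys.
(f) [ktq]: profile 1-1-1 — obeys.

a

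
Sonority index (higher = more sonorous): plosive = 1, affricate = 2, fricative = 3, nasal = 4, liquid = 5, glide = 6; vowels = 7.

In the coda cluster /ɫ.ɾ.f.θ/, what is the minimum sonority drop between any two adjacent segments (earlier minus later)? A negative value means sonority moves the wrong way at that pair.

/ɫ/ is a liquid (sonority 5).
/ɾ/ is a liquid (sonority 5).
/f/ is a fricative (sonority 3).
/θ/ is a fricative (sonority 3).
/ɫ/→/ɾ/: change +0.
/ɾ/→/f/: change +2.
/f/→/θ/: change +0.
Minimum = 0.

0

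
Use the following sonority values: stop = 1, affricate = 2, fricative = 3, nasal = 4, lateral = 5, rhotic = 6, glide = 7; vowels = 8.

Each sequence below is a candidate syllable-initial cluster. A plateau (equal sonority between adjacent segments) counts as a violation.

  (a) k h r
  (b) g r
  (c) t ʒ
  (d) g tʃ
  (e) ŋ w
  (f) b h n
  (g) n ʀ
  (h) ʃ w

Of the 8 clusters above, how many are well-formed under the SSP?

8

(a) sonority 1-3-6: well-formed.
(b) sonority 1-6: well-formed.
(c) sonority 1-3: well-formed.
(d) sonority 1-2: well-formed.
(e) sonority 4-7: well-formed.
(f) sonority 1-3-4: well-formed.
(g) sonority 4-6: well-formed.
(h) sonority 3-7: well-formed.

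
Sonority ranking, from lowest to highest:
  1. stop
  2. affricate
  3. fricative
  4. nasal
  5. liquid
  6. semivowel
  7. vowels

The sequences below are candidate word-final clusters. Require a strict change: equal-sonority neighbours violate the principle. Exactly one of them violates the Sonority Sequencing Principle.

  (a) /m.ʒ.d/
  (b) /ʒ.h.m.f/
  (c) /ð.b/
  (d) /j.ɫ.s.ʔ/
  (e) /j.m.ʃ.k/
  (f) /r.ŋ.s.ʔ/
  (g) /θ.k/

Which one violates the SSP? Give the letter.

b

(a) /m.ʒ.d/: profile 4-3-1 — obeys.
(b) /ʒ.h.m.f/: profile 3-3-4-3 — violates.
(c) /ð.b/: profile 3-1 — obeys.
(d) /j.ɫ.s.ʔ/: profile 6-5-3-1 — obeys.
(e) /j.m.ʃ.k/: profile 6-4-3-1 — obeys.
(f) /r.ŋ.s.ʔ/: profile 5-4-3-1 — obeys.
(g) /θ.k/: profile 3-1 — obeys.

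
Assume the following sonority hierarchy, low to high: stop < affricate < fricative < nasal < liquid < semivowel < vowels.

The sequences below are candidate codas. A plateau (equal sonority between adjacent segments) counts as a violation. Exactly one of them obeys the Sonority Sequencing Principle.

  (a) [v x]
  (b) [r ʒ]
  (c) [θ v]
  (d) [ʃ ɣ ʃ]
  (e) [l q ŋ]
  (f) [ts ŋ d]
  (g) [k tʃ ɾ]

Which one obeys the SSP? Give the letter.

(a) sonority 3-3: ill-formed.
(b) sonority 5-3: well-formed.
(c) sonority 3-3: ill-formed.
(d) sonority 3-3-3: ill-formed.
(e) sonority 5-1-4: ill-formed.
(f) sonority 2-4-1: ill-formed.
(g) sonority 1-2-5: ill-formed.

b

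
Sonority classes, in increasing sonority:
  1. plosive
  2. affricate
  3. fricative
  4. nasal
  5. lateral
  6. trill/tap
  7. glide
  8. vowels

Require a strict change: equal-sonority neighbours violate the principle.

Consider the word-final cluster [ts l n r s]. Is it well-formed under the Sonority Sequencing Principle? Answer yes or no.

/ts/ is an affricate (sonority 2).
/l/ is a lateral (sonority 5).
/n/ is a nasal (sonority 4).
/r/ is a trill/tap (sonority 6).
/s/ is a fricative (sonority 3).
The profile is 2-5-4-6-3. Between /ts/ (2) and /l/ (5) sonority does not fall, so the cluster violates the SSP.

no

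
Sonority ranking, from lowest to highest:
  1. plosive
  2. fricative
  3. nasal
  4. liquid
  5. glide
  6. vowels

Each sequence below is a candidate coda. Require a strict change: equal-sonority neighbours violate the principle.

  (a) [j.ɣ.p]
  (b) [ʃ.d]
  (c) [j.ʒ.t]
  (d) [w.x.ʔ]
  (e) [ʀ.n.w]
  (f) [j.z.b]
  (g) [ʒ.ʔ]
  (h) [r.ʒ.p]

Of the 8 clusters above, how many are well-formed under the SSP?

(a) 5-2-1 → obeys
(b) 2-1 → obeys
(c) 5-2-1 → obeys
(d) 5-2-1 → obeys
(e) 4-3-5 → violates
(f) 5-2-1 → obeys
(g) 2-1 → obeys
(h) 4-2-1 → obeys

7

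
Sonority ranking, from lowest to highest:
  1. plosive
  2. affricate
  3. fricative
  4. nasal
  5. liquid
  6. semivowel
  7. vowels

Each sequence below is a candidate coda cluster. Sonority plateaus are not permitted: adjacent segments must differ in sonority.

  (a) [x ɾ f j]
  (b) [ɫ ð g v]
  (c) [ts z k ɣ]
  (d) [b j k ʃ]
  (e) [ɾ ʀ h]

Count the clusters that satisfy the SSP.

(a) 3-5-3-6 → violates
(b) 5-3-1-3 → violates
(c) 2-3-1-3 → violates
(d) 1-6-1-3 → violates
(e) 5-5-3 → violates

0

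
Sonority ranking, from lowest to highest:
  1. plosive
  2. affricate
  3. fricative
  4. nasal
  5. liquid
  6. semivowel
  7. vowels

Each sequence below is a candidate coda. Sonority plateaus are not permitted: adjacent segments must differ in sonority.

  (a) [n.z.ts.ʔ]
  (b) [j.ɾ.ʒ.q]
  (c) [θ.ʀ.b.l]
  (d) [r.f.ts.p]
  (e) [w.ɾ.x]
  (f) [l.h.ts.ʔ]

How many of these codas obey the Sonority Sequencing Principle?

(a) 4-3-2-1 → obeys
(b) 6-5-3-1 → obeys
(c) 3-5-1-5 → violates
(d) 5-3-2-1 → obeys
(e) 6-5-3 → obeys
(f) 5-3-2-1 → obeys

5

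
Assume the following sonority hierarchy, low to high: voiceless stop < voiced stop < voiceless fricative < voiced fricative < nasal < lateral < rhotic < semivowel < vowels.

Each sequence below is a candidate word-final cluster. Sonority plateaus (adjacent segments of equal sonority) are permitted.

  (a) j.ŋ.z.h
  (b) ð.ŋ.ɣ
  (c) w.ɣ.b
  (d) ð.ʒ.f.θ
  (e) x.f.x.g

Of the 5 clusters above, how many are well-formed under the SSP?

(a) sonority 8-5-4-3: well-formed.
(b) sonority 4-5-4: ill-formed.
(c) sonority 8-4-2: well-formed.
(d) sonority 4-4-3-3: well-formed.
(e) sonority 3-3-3-2: well-formed.

4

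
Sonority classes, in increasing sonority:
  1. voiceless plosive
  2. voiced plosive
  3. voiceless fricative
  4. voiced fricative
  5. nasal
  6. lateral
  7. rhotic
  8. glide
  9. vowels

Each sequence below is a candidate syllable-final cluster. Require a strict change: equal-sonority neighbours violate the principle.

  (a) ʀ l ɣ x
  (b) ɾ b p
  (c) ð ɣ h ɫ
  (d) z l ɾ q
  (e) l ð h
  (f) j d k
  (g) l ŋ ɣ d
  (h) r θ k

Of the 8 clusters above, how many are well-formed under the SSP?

(a) ʀ l ɣ x: profile 7-6-4-3 — obeys.
(b) ɾ b p: profile 7-2-1 — obeys.
(c) ð ɣ h ɫ: profile 4-4-3-6 — violates.
(d) z l ɾ q: profile 4-6-7-1 — violates.
(e) l ð h: profile 6-4-3 — obeys.
(f) j d k: profile 8-2-1 — obeys.
(g) l ŋ ɣ d: profile 6-5-4-2 — obeys.
(h) r θ k: profile 7-3-1 — obeys.

6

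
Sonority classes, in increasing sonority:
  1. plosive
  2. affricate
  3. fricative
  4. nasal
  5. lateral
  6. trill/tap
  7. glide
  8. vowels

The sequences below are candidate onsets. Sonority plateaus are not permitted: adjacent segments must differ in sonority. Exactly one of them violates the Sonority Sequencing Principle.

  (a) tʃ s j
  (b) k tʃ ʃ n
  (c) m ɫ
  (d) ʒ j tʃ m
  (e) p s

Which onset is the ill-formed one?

d

(a) tʃ s j: profile 2-3-7 — obeys.
(b) k tʃ ʃ n: profile 1-2-3-4 — obeys.
(c) m ɫ: profile 4-5 — obeys.
(d) ʒ j tʃ m: profile 3-7-2-4 — violates.
(e) p s: profile 1-3 — obeys.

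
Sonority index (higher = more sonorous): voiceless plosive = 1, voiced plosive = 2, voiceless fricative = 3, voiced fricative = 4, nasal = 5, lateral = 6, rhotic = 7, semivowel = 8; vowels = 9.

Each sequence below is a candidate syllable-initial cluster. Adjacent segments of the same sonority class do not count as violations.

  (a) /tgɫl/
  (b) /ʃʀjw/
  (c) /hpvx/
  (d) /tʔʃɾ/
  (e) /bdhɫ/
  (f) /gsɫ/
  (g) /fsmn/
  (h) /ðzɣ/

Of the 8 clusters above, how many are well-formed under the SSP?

7

(a) /tgɫl/: profile 1-2-6-6 — obeys.
(b) /ʃʀjw/: profile 3-7-8-8 — obeys.
(c) /hpvx/: profile 3-1-4-3 — violates.
(d) /tʔʃɾ/: profile 1-1-3-7 — obeys.
(e) /bdhɫ/: profile 2-2-3-6 — obeys.
(f) /gsɫ/: profile 2-3-6 — obeys.
(g) /fsmn/: profile 3-3-5-5 — obeys.
(h) /ðzɣ/: profile 4-4-4 — obeys.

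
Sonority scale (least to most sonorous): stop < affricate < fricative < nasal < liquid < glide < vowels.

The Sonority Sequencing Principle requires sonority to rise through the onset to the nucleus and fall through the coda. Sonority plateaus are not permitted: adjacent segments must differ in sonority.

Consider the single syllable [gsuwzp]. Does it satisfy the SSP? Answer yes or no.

yes

Onset: /g/ is a stop (sonority 1), /s/ is a fricative (sonority 3); then the nucleus /u/ (sonority 7).
Onset profile 1-3-7 — rises to the nucleus.
Coda: /w/ is a glide (sonority 6), /z/ is a fricative (sonority 3), /p/ is a stop (sonority 1).
Coda profile 7-6-3-1 — falls from the nucleus.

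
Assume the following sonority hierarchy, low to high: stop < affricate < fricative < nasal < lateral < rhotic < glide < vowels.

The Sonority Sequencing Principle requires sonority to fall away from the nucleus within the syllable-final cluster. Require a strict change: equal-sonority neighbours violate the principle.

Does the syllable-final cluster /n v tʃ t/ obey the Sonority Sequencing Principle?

yes

/n/ is a nasal (sonority 4).
/v/ is a fricative (sonority 3).
/tʃ/ is an affricate (sonority 2).
/t/ is a stop (sonority 1).
The profile 4-3-2-1 strictly falls, so the syllable-final cluster satisfies the SSP.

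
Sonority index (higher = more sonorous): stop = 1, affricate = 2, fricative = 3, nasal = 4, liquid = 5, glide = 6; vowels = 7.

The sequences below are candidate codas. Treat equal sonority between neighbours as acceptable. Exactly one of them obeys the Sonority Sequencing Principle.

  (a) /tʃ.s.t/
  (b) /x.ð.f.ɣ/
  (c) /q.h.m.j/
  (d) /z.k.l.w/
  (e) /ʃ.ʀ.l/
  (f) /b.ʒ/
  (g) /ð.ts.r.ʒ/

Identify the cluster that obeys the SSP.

(a) /tʃ.s.t/: profile 2-3-1 — violates.
(b) /x.ð.f.ɣ/: profile 3-3-3-3 — obeys.
(c) /q.h.m.j/: profile 1-3-4-6 — violates.
(d) /z.k.l.w/: profile 3-1-5-6 — violates.
(e) /ʃ.ʀ.l/: profile 3-5-5 — violates.
(f) /b.ʒ/: profile 1-3 — violates.
(g) /ð.ts.r.ʒ/: profile 3-2-5-3 — violates.

b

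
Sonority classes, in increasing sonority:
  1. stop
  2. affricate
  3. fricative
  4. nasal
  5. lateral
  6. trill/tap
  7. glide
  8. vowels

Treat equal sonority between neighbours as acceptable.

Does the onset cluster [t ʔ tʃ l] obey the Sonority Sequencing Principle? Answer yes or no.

yes

/t/: stop = 1.
/ʔ/: stop = 1.
/tʃ/: affricate = 2.
/l/: lateral = 5.
The profile 1-1-2-5 is non-decreasing (plateaus allowed), so the onset cluster satisfies the SSP.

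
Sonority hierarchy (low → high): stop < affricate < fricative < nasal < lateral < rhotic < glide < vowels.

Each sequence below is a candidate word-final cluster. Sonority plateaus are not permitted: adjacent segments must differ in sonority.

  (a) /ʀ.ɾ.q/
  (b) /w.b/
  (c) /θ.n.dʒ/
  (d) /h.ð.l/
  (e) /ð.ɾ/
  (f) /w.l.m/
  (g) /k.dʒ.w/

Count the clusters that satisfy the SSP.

(a) 6-6-1 → violates
(b) 7-1 → obeys
(c) 3-4-2 → violates
(d) 3-3-5 → violates
(e) 3-6 → violates
(f) 7-5-4 → obeys
(g) 1-2-7 → violates

2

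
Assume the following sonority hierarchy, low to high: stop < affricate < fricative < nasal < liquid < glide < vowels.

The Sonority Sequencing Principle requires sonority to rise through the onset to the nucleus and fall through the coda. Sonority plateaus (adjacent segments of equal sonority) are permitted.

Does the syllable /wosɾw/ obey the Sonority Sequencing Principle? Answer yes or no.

Onset: /w/ is a glide (sonority 6); then the nucleus /o/ (sonority 7).
Onset profile 6-7 — rises to the nucleus.
Coda: /s/ is a fricative (sonority 3), /ɾ/ is a liquid (sonority 5), /w/ is a glide (sonority 6).
Coda profile 7-3-5-6 — does not fall throughout.

no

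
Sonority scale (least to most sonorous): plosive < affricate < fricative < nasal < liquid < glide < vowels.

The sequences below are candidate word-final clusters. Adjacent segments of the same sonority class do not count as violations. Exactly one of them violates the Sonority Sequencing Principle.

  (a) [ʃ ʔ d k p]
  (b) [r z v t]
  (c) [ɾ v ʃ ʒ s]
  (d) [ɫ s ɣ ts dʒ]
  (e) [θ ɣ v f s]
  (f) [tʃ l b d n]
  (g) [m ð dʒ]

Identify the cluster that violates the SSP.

(a) [ʃ ʔ d k p]: profile 3-1-1-1-1 — obeys.
(b) [r z v t]: profile 5-3-3-1 — obeys.
(c) [ɾ v ʃ ʒ s]: profile 5-3-3-3-3 — obeys.
(d) [ɫ s ɣ ts dʒ]: profile 5-3-3-2-2 — obeys.
(e) [θ ɣ v f s]: profile 3-3-3-3-3 — obeys.
(f) [tʃ l b d n]: profile 2-5-1-1-4 — violates.
(g) [m ð dʒ]: profile 4-3-2 — obeys.

f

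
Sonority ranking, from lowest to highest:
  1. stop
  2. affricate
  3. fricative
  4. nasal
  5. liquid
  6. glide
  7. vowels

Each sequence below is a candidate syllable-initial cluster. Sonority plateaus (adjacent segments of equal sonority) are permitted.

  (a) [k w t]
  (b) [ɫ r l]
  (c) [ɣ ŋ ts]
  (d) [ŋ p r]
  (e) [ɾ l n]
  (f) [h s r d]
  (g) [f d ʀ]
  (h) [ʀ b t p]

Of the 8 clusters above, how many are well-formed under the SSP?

1

(a) 1-6-1 → violates
(b) 5-5-5 → obeys
(c) 3-4-2 → violates
(d) 4-1-5 → violates
(e) 5-5-4 → violates
(f) 3-3-5-1 → violates
(g) 3-1-5 → violates
(h) 5-1-1-1 → violates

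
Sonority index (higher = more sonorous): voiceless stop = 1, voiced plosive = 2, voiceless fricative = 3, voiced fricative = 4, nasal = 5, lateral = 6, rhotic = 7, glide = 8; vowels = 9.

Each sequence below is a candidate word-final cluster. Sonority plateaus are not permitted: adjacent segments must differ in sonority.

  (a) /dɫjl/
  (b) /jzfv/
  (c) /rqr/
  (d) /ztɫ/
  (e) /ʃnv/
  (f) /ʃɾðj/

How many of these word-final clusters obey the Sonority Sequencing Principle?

(a) 2-6-8-6 → violates
(b) 8-4-3-4 → violates
(c) 7-1-7 → violates
(d) 4-1-6 → violates
(e) 3-5-4 → violates
(f) 3-7-4-8 → violates

0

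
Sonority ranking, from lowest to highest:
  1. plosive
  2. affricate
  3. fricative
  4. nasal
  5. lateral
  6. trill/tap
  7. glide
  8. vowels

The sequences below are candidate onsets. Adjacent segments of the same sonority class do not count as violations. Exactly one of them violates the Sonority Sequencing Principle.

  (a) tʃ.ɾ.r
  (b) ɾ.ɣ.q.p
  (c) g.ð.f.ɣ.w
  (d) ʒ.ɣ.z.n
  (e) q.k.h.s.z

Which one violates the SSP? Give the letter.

(a) tʃ.ɾ.r: profile 2-6-6 — obeys.
(b) ɾ.ɣ.q.p: profile 6-3-1-1 — violates.
(c) g.ð.f.ɣ.w: profile 1-3-3-3-7 — obeys.
(d) ʒ.ɣ.z.n: profile 3-3-3-4 — obeys.
(e) q.k.h.s.z: profile 1-1-3-3-3 — obeys.

b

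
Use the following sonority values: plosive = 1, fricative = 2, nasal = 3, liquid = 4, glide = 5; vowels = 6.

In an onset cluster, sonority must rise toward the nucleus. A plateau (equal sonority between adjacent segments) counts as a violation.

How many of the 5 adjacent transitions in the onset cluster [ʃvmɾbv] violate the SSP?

2

/ʃ/ — fricative, sonority 2.
/v/ — fricative, sonority 2.
/m/ — nasal, sonority 3.
/ɾ/ — liquid, sonority 4.
/b/ — plosive, sonority 1.
/v/ — fricative, sonority 2.
/ʃ/→/v/: 2→2 (plateau) — violation.
/v/→/m/: 2→3 (rises) — ok.
/m/→/ɾ/: 3→4 (rises) — ok.
/ɾ/→/b/: 4→1 (does not rise) — violation.
/b/→/v/: 1→2 (rises) — ok.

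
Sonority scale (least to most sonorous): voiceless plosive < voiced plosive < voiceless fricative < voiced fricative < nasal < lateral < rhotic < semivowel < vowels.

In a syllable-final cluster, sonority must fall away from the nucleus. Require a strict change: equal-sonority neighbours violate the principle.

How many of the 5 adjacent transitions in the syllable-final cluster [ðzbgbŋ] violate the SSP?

4

/ð/ is a voiced fricative (sonority 4).
/z/ is a voiced fricative (sonority 4).
/b/ is a voiced plosive (sonority 2).
/g/ is a voiced plosive (sonority 2).
/b/ is a voiced plosive (sonority 2).
/ŋ/ is a nasal (sonority 5).
/ð/→/z/: 4→4 (plateau) — violation.
/z/→/b/: 4→2 (falls) — ok.
/b/→/g/: 2→2 (plateau) — violation.
/g/→/b/: 2→2 (plateau) — violation.
/b/→/ŋ/: 2→5 (does not fall) — violation.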